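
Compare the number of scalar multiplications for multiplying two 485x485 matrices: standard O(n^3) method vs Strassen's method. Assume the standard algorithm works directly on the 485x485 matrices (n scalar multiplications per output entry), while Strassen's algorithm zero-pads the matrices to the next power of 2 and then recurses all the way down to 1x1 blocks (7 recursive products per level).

Matrix multiplication for 485x485 matrices:

Strassen's algorithm requires power-of-2 dimensions. Pad 485x485 to 512x512 (next power of 2).

Standard algorithm: 485^3 = 114084125 multiplications
Strassen's algorithm: 7^(log2(512)) = 7^9 = 40353607 multiplications
Savings: 114084125 - 40353607 = 73730518 multiplications

Standard: 114084125 multiplications (485^3). Strassen: 40353607 multiplications (7^9, after padding to 512x512). Strassen reduces 8 recursive multiplications to 7 at each level.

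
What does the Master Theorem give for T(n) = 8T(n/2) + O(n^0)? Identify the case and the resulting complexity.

Master Theorem for T(n) = 8T(n/2) + O(n^0):

a = 8, b = 2, c = 0
log_b(a) = log_2(8) = 3.0000

Case 1: c = 0 < log_2(8) = 3.0000
T(n) = O(n^(log_2 8)) = O(n^3)

For T(n) = 8T(n/2) + O(n^0): log_2(8) = 3.0000. This is Case 1 of the Master Theorem (c < log_b(a), work dominated by leaves), giving O(n^3).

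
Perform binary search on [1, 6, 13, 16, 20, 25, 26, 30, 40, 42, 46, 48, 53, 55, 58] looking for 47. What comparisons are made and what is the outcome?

Binary search for 47 in [1, 6, 13, 16, 20, 25, 26, 30, 40, 42, 46, 48, 53, 55, 58]:

lo=0, hi=14, mid=7, arr[mid]=30 -> 30 < 47, search right half
lo=8, hi=14, mid=11, arr[mid]=48 -> 48 > 47, search left half
lo=8, hi=10, mid=9, arr[mid]=42 -> 42 < 47, search right half
lo=10, hi=10, mid=10, arr[mid]=46 -> 46 < 47, search right half
lo=11 > hi=10, target 47 not found

Binary search determines that 47 is not in the array after 4 comparisons. The search space was exhausted without finding the target.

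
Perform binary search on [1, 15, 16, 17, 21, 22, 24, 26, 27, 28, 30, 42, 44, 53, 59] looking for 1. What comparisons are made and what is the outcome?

Binary search for 1 in [1, 15, 16, 17, 21, 22, 24, 26, 27, 28, 30, 42, 44, 53, 59]:

lo=0, hi=14, mid=7, arr[mid]=26 -> 26 > 1, search left half
lo=0, hi=6, mid=3, arr[mid]=17 -> 17 > 1, search left half
lo=0, hi=2, mid=1, arr[mid]=15 -> 15 > 1, search left half
lo=0, hi=0, mid=0, arr[mid]=1 -> Found target at index 0!

Binary search finds 1 at index 0 after 4 comparisons. The search repeatedly halves the search space by comparing with the middle element.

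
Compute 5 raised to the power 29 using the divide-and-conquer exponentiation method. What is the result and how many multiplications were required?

Computing 5^29 by squaring (build up from 5^1; each line after the first costs one multiplication):

5^1 = 5
5^2 = (5^1)^2 = 5^2 = 25
5^3 = 5 * 5^2 = 5 * 25 = 125
5^6 = (5^3)^2 = 125^2 = 15625
5^7 = 5 * 5^6 = 5 * 15625 = 78125
5^14 = (5^7)^2 = 78125^2 = 6103515625
5^28 = (5^14)^2 = 6103515625^2 = 37252902984619140625
5^29 = 5 * 5^28 = 5 * 37252902984619140625 = 186264514923095703125

Result: 186264514923095703125
Multiplications needed: 7 (7 lines after 5^1)

5^29 = 186264514923095703125. Using exponentiation by squaring, this requires 7 multiplications. The key idea: if the exponent is even, square the half-power; if odd, multiply by the base once.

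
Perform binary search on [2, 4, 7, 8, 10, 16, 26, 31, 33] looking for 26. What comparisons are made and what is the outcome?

Binary search for 26 in [2, 4, 7, 8, 10, 16, 26, 31, 33]:

lo=0, hi=8, mid=4, arr[mid]=10 -> 10 < 26, search right half
lo=5, hi=8, mid=6, arr[mid]=26 -> Found target at index 6!

Binary search finds 26 at index 6 after 2 comparisons. The search repeatedly halves the search space by comparing with the middle element.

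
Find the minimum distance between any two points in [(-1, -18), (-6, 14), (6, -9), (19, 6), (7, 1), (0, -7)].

Computing all pairwise distances among 6 points:

d((-1, -18), (-6, 14)) = 32.3883
d((-1, -18), (6, -9)) = 11.4018
d((-1, -18), (19, 6)) = 31.241
d((-1, -18), (7, 1)) = 20.6155
d((-1, -18), (0, -7)) = 11.0454
d((-6, 14), (6, -9)) = 25.9422
d((-6, 14), (19, 6)) = 26.2488
d((-6, 14), (7, 1)) = 18.3848
d((-6, 14), (0, -7)) = 21.8403
d((6, -9), (19, 6)) = 19.8494
d((6, -9), (7, 1)) = 10.0499
d((6, -9), (0, -7)) = 6.3246 <-- minimum
d((19, 6), (7, 1)) = 13.0
d((19, 6), (0, -7)) = 23.0217
d((7, 1), (0, -7)) = 10.6301

Closest pair: (6, -9) and (0, -7) with distance 6.3246

The closest pair is (6, -9) and (0, -7) with Euclidean distance 6.3246. For 6 points, brute-force pairwise comparison is shown above. For large n, the divide-and-conquer algorithm (sort by x, recurse on halves, check the dividing strip) achieves O(n log n).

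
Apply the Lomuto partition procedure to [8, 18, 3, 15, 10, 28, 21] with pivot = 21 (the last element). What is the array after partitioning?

Lomuto partition with pivot = 21:

Initial array: [8, 18, 3, 15, 10, 28, 21]

arr[0]=8 <= 21: swap with position 0, array becomes [8, 18, 3, 15, 10, 28, 21]
arr[1]=18 <= 21: swap with position 1, array becomes [8, 18, 3, 15, 10, 28, 21]
arr[2]=3 <= 21: swap with position 2, array becomes [8, 18, 3, 15, 10, 28, 21]
arr[3]=15 <= 21: swap with position 3, array becomes [8, 18, 3, 15, 10, 28, 21]
arr[4]=10 <= 21: swap with position 4, array becomes [8, 18, 3, 15, 10, 28, 21]
arr[5]=28 > 21: no swap

Place pivot at position 5: [8, 18, 3, 15, 10, 21, 28]
Pivot position: 5

After partitioning with pivot 21, the array becomes [8, 18, 3, 15, 10, 21, 28]. The pivot is placed at index 5. All elements to the left of the pivot are <= 21, and all elements to the right are > 21.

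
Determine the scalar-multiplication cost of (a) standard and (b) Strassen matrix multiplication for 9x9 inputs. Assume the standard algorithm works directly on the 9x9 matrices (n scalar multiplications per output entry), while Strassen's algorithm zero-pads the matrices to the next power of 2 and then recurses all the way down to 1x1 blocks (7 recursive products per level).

Matrix multiplication for 9x9 matrices:

Strassen's algorithm requires power-of-2 dimensions. Pad 9x9 to 16x16 (next power of 2).

Standard algorithm: 9^3 = 729 multiplications
Strassen's algorithm: 7^(log2(16)) = 7^4 = 2401 multiplications
Difference: 729 - 2401 = -1672 (Strassen uses MORE here due to padding overhead — for small or just-over-power-of-2 n, padding can outweigh the per-level savings)

Standard: 729 multiplications (9^3). Strassen: 2401 multiplications (7^4, after padding to 16x16). Strassen reduces 8 recursive multiplications to 7 at each level.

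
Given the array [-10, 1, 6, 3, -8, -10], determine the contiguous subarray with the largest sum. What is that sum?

Using Kadane's algorithm on [-10, 1, 6, 3, -8, -10]:

Scanning through the array:
Position 1 (value 1): max_ending_here = 1, max_so_far = 1
Position 2 (value 6): max_ending_here = 7, max_so_far = 7
Position 3 (value 3): max_ending_here = 10, max_so_far = 10
Position 4 (value -8): max_ending_here = 2, max_so_far = 10
Position 5 (value -10): max_ending_here = -8, max_so_far = 10

Maximum subarray: [1, 6, 3]
Maximum sum: 10

The maximum subarray is [1, 6, 3] with sum 10. This subarray runs from index 1 to index 3.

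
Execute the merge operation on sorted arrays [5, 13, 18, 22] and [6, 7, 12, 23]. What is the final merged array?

Merging process:

Compare 5 vs 6: take 5 from left. Merged: [5]
Compare 13 vs 6: take 6 from right. Merged: [5, 6]
Compare 13 vs 7: take 7 from right. Merged: [5, 6, 7]
Compare 13 vs 12: take 12 from right. Merged: [5, 6, 7, 12]
Compare 13 vs 23: take 13 from left. Merged: [5, 6, 7, 12, 13]
Compare 18 vs 23: take 18 from left. Merged: [5, 6, 7, 12, 13, 18]
Compare 22 vs 23: take 22 from left. Merged: [5, 6, 7, 12, 13, 18, 22]
Append remaining from right: [23]. Merged: [5, 6, 7, 12, 13, 18, 22, 23]

Final merged array: [5, 6, 7, 12, 13, 18, 22, 23]
Total comparisons: 7

The merged array is [5, 6, 7, 12, 13, 18, 22, 23], requiring 7 comparisons. The merge step runs in O(n) time where n is the total number of elements.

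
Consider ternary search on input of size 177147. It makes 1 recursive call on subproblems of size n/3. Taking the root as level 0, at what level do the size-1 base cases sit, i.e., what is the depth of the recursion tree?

For divide and conquer with division factor 3:

Problem sizes at each level:
Level 0: 177147
Level 1: 59049
Level 2: 19683
Level 3: 6561
Level 4: 2187
Level 5: 729
Level 6: 243
Level 7: 81
Level 8: 27
Level 9: 9
Level 10: 3
Level 11: 1

The root is level 0 and the size-1 base case is level 11 (the tree spans levels 0 through 11, i.e. 12 levels counting the root), so the depth is the number of divisions: log_3(177147) = 11

The recursion tree depth is log_3(177147) = 11. At each level, the problem size is divided by 3, so it takes 11 divisions to reduce to a base case of size 1. The algorithm makes 1 recursive call at each level.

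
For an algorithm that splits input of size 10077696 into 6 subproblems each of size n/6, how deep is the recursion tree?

For divide and conquer with division factor 6:

Problem sizes at each level:
Level 0: 10077696
Level 1: 1679616
Level 2: 279936
Level 3: 46656
Level 4: 7776
Level 5: 1296
Level 6: 216
Level 7: 36
Level 8: 6
Level 9: 1

The root is level 0 and the size-1 base case is level 9 (the tree spans levels 0 through 9, i.e. 10 levels counting the root), so the depth is the number of divisions: log_6(10077696) = 9

The recursion tree depth is log_6(10077696) = 9. At each level, the problem size is divided by 6, so it takes 9 divisions to reduce to a base case of size 1. The algorithm makes 6 recursive calls at each level.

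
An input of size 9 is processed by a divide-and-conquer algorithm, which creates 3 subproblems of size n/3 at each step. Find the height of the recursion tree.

For divide and conquer with division factor 3:

Problem sizes at each level:
Level 0: 9
Level 1: 3
Level 2: 1

The root is level 0 and the size-1 base case is level 2 (the tree spans levels 0 through 2, i.e. 3 levels counting the root), so the depth is the number of divisions: log_3(9) = 2

The recursion tree depth is log_3(9) = 2. At each level, the problem size is divided by 3, so it takes 2 divisions to reduce to a base case of size 1. The algorithm makes 3 recursive calls at each level.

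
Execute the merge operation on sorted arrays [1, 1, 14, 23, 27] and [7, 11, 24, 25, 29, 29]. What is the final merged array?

Merging process:

Compare 1 vs 7: take 1 from left. Merged: [1]
Compare 1 vs 7: take 1 from left. Merged: [1, 1]
Compare 14 vs 7: take 7 from right. Merged: [1, 1, 7]
Compare 14 vs 11: take 11 from right. Merged: [1, 1, 7, 11]
Compare 14 vs 24: take 14 from left. Merged: [1, 1, 7, 11, 14]
Compare 23 vs 24: take 23 from left. Merged: [1, 1, 7, 11, 14, 23]
Compare 27 vs 24: take 24 from right. Merged: [1, 1, 7, 11, 14, 23, 24]
Compare 27 vs 25: take 25 from right. Merged: [1, 1, 7, 11, 14, 23, 24, 25]
Compare 27 vs 29: take 27 from left. Merged: [1, 1, 7, 11, 14, 23, 24, 25, 27]
Append remaining from right: [29, 29]. Merged: [1, 1, 7, 11, 14, 23, 24, 25, 27, 29, 29]

Final merged array: [1, 1, 7, 11, 14, 23, 24, 25, 27, 29, 29]
Total comparisons: 9

The merged array is [1, 1, 7, 11, 14, 23, 24, 25, 27, 29, 29], requiring 9 comparisons. The merge step runs in O(n) time where n is the total number of elements.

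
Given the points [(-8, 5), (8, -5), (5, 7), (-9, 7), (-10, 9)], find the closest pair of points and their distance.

Computing all pairwise distances among 5 points:

d((-8, 5), (8, -5)) = 18.868
d((-8, 5), (5, 7)) = 13.1529
d((-8, 5), (-9, 7)) = 2.2361 <-- minimum
d((-8, 5), (-10, 9)) = 4.4721
d((8, -5), (5, 7)) = 12.3693
d((8, -5), (-9, 7)) = 20.8087
d((8, -5), (-10, 9)) = 22.8035
d((5, 7), (-9, 7)) = 14.0
d((5, 7), (-10, 9)) = 15.1327
d((-9, 7), (-10, 9)) = 2.2361 <-- minimum

Minimum distance: 2.2361 (tie among 2 pairs: (-8, 5) and (-9, 7); (-9, 7) and (-10, 9))

The minimum Euclidean distance is 2.2361. There is a tie: 2 pairs achieve this minimum — (-8, 5) and (-9, 7); (-9, 7) and (-10, 9). Any of these is a valid closest pair. For 5 points, brute-force pairwise comparison is shown above. For large n, the divide-and-conquer algorithm (sort by x, recurse on halves, check the dividing strip) achieves O(n log n).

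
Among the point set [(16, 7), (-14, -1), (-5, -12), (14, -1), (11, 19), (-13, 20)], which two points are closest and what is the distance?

Computing all pairwise distances among 6 points:

d((16, 7), (-14, -1)) = 31.0483
d((16, 7), (-5, -12)) = 28.3196
d((16, 7), (14, -1)) = 8.2462 <-- minimum
d((16, 7), (11, 19)) = 13.0
d((16, 7), (-13, 20)) = 31.7805
d((-14, -1), (-5, -12)) = 14.2127
d((-14, -1), (14, -1)) = 28.0
d((-14, -1), (11, 19)) = 32.0156
d((-14, -1), (-13, 20)) = 21.0238
d((-5, -12), (14, -1)) = 21.9545
d((-5, -12), (11, 19)) = 34.8855
d((-5, -12), (-13, 20)) = 32.9848
d((14, -1), (11, 19)) = 20.2237
d((14, -1), (-13, 20)) = 34.2053
d((11, 19), (-13, 20)) = 24.0208

Closest pair: (16, 7) and (14, -1) with distance 8.2462

The closest pair is (16, 7) and (14, -1) with Euclidean distance 8.2462. For 6 points, brute-force pairwise comparison is shown above. For large n, the divide-and-conquer algorithm (sort by x, recurse on halves, check the dividing strip) achieves O(n log n).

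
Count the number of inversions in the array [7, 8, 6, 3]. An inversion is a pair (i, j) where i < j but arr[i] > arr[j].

Finding inversions in [7, 8, 6, 3]:

(0, 2): arr[0]=7 > arr[2]=6
(0, 3): arr[0]=7 > arr[3]=3
(1, 2): arr[1]=8 > arr[2]=6
(1, 3): arr[1]=8 > arr[3]=3
(2, 3): arr[2]=6 > arr[3]=3

Total inversions: 5

The array has 5 inversion(s): (0,2), (0,3), (1,2), (1,3), (2,3). Each pair (i,j) satisfies i < j and arr[i] > arr[j].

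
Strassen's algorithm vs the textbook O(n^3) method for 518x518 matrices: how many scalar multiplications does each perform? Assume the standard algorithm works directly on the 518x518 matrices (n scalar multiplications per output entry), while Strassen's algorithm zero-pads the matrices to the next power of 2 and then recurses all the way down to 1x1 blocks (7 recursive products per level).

Matrix multiplication for 518x518 matrices:

Strassen's algorithm requires power-of-2 dimensions. Pad 518x518 to 1024x1024 (next power of 2).

Standard algorithm: 518^3 = 138991832 multiplications
Strassen's algorithm: 7^(log2(1024)) = 7^10 = 282475249 multiplications
Difference: 138991832 - 282475249 = -143483417 (Strassen uses MORE here due to padding overhead — for small or just-over-power-of-2 n, padding can outweigh the per-level savings)

Standard: 138991832 multiplications (518^3). Strassen: 282475249 multiplications (7^10, after padding to 1024x1024). Strassen reduces 8 recursive multiplications to 7 at each level.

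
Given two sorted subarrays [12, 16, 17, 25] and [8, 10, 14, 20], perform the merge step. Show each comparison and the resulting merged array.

Merging process:

Compare 12 vs 8: take 8 from right. Merged: [8]
Compare 12 vs 10: take 10 from right. Merged: [8, 10]
Compare 12 vs 14: take 12 from left. Merged: [8, 10, 12]
Compare 16 vs 14: take 14 from right. Merged: [8, 10, 12, 14]
Compare 16 vs 20: take 16 from left. Merged: [8, 10, 12, 14, 16]
Compare 17 vs 20: take 17 from left. Merged: [8, 10, 12, 14, 16, 17]
Compare 25 vs 20: take 20 from right. Merged: [8, 10, 12, 14, 16, 17, 20]
Append remaining from left: [25]. Merged: [8, 10, 12, 14, 16, 17, 20, 25]

Final merged array: [8, 10, 12, 14, 16, 17, 20, 25]
Total comparisons: 7

The merged array is [8, 10, 12, 14, 16, 17, 20, 25], requiring 7 comparisons. The merge step runs in O(n) time where n is the total number of elements.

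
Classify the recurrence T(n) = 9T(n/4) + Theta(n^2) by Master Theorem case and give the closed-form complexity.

Master Theorem for T(n) = 9T(n/4) + O(n^2):

a = 9, b = 4, c = 2
log_b(a) = log_4(9) = 1.5850

Case 3: c = 2 > log_4(9) = 1.5850
T(n) = O(n^2) = O(n^2)

For T(n) = 9T(n/4) + O(n^2): log_4(9) = 1.5850. This is Case 3 of the Master Theorem (c > log_b(a), work dominated by root), giving O(n^2).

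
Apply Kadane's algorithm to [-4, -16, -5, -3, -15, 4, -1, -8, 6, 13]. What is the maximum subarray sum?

Using Kadane's algorithm on [-4, -16, -5, -3, -15, 4, -1, -8, 6, 13]:

Scanning through the array:
Position 1 (value -16): max_ending_here = -16, max_so_far = -4
Position 2 (value -5): max_ending_here = -5, max_so_far = -4
Position 3 (value -3): max_ending_here = -3, max_so_far = -3
Position 4 (value -15): max_ending_here = -15, max_so_far = -3
Position 5 (value 4): max_ending_here = 4, max_so_far = 4
Position 6 (value -1): max_ending_here = 3, max_so_far = 4
Position 7 (value -8): max_ending_here = -5, max_so_far = 4
Position 8 (value 6): max_ending_here = 6, max_so_far = 6
Position 9 (value 13): max_ending_here = 19, max_so_far = 19

Maximum subarray: [6, 13]
Maximum sum: 19

The maximum subarray is [6, 13] with sum 19. This subarray runs from index 8 to index 9.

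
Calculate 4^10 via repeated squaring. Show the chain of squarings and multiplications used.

Computing 4^10 by squaring (build up from 4^1; each line after the first costs one multiplication):

4^1 = 4
4^2 = (4^1)^2 = 4^2 = 16
4^4 = (4^2)^2 = 16^2 = 256
4^5 = 4 * 4^4 = 4 * 256 = 1024
4^10 = (4^5)^2 = 1024^2 = 1048576

Result: 1048576
Multiplications needed: 4 (4 lines after 4^1)

4^10 = 1048576. Using exponentiation by squaring, this requires 4 multiplications. The key idea: if the exponent is even, square the half-power; if odd, multiply by the base once.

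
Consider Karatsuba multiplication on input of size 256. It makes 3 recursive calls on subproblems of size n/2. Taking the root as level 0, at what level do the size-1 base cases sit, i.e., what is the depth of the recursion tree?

For divide and conquer with division factor 2:

Problem sizes at each level:
Level 0: 256
Level 1: 128
Level 2: 64
Level 3: 32
Level 4: 16
Level 5: 8
Level 6: 4
Level 7: 2
Level 8: 1

The root is level 0 and the size-1 base case is level 8 (the tree spans levels 0 through 8, i.e. 9 levels counting the root), so the depth is the number of divisions: log_2(256) = 8

The recursion tree depth is log_2(256) = 8. At each level, the problem size is divided by 2, so it takes 8 divisions to reduce to a base case of size 1. The algorithm makes 3 recursive calls at each level.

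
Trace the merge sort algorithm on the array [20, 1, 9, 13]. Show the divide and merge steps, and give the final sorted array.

Merge sort trace:

Split: [20, 1, 9, 13] -> [20, 1] and [9, 13]
  Split: [20, 1] -> [20] and [1]
  Merge: [20] + [1] -> [1, 20]
  Split: [9, 13] -> [9] and [13]
  Merge: [9] + [13] -> [9, 13]
Merge: [1, 20] + [9, 13] -> [1, 9, 13, 20]

Final sorted array: [1, 9, 13, 20]

The merge sort proceeds by recursively splitting the array and merging sorted halves.
After all merges, the sorted array is [1, 9, 13, 20].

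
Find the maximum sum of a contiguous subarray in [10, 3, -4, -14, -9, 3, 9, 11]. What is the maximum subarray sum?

Using Kadane's algorithm on [10, 3, -4, -14, -9, 3, 9, 11]:

Scanning through the array:
Position 1 (value 3): max_ending_here = 13, max_so_far = 13
Position 2 (value -4): max_ending_here = 9, max_so_far = 13
Position 3 (value -14): max_ending_here = -5, max_so_far = 13
Position 4 (value -9): max_ending_here = -9, max_so_far = 13
Position 5 (value 3): max_ending_here = 3, max_so_far = 13
Position 6 (value 9): max_ending_here = 12, max_so_far = 13
Position 7 (value 11): max_ending_here = 23, max_so_far = 23

Maximum subarray: [3, 9, 11]
Maximum sum: 23

The maximum subarray is [3, 9, 11] with sum 23. This subarray runs from index 5 to index 7.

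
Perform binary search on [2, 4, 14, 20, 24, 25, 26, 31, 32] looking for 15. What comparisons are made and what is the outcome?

Binary search for 15 in [2, 4, 14, 20, 24, 25, 26, 31, 32]:

lo=0, hi=8, mid=4, arr[mid]=24 -> 24 > 15, search left half
lo=0, hi=3, mid=1, arr[mid]=4 -> 4 < 15, search right half
lo=2, hi=3, mid=2, arr[mid]=14 -> 14 < 15, search right half
lo=3, hi=3, mid=3, arr[mid]=20 -> 20 > 15, search left half
lo=3 > hi=2, target 15 not found

Binary search determines that 15 is not in the array after 4 comparisons. The search space was exhausted without finding the target.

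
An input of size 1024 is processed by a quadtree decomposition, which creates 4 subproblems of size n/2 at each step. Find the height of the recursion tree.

For divide and conquer with division factor 2:

Problem sizes at each level:
Level 0: 1024
Level 1: 512
Level 2: 256
Level 3: 128
Level 4: 64
Level 5: 32
Level 6: 16
Level 7: 8
Level 8: 4
Level 9: 2
Level 10: 1

The root is level 0 and the size-1 base case is level 10 (the tree spans levels 0 through 10, i.e. 11 levels counting the root), so the depth is the number of divisions: log_2(1024) = 10

The recursion tree depth is log_2(1024) = 10. At each level, the problem size is divided by 2, so it takes 10 divisions to reduce to a base case of size 1. The algorithm makes 4 recursive calls at each level.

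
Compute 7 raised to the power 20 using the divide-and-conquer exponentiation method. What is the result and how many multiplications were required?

Computing 7^20 by squaring (build up from 7^1; each line after the first costs one multiplication):

7^1 = 7
7^2 = (7^1)^2 = 7^2 = 49
7^4 = (7^2)^2 = 49^2 = 2401
7^5 = 7 * 7^4 = 7 * 2401 = 16807
7^10 = (7^5)^2 = 16807^2 = 282475249
7^20 = (7^10)^2 = 282475249^2 = 79792266297612001

Result: 79792266297612001
Multiplications needed: 5 (5 lines after 7^1)

7^20 = 79792266297612001. Using exponentiation by squaring, this requires 5 multiplications. The key idea: if the exponent is even, square the half-power; if odd, multiply by the base once.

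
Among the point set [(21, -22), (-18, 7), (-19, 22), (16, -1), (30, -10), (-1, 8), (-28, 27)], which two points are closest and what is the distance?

Computing all pairwise distances among 7 points:

d((21, -22), (-18, 7)) = 48.6004
d((21, -22), (-19, 22)) = 59.4643
d((21, -22), (16, -1)) = 21.587
d((21, -22), (30, -10)) = 15.0
d((21, -22), (-1, 8)) = 37.2022
d((21, -22), (-28, 27)) = 69.2965
d((-18, 7), (-19, 22)) = 15.0333
d((-18, 7), (16, -1)) = 34.9285
d((-18, 7), (30, -10)) = 50.9215
d((-18, 7), (-1, 8)) = 17.0294
d((-18, 7), (-28, 27)) = 22.3607
d((-19, 22), (16, -1)) = 41.8808
d((-19, 22), (30, -10)) = 58.5235
d((-19, 22), (-1, 8)) = 22.8035
d((-19, 22), (-28, 27)) = 10.2956 <-- minimum
d((16, -1), (30, -10)) = 16.6433
d((16, -1), (-1, 8)) = 19.2354
d((16, -1), (-28, 27)) = 52.1536
d((30, -10), (-1, 8)) = 35.8469
d((30, -10), (-28, 27)) = 68.7968
d((-1, 8), (-28, 27)) = 33.0151

Closest pair: (-19, 22) and (-28, 27) with distance 10.2956

The closest pair is (-19, 22) and (-28, 27) with Euclidean distance 10.2956. For 7 points, brute-force pairwise comparison is shown above. For large n, the divide-and-conquer algorithm (sort by x, recurse on halves, check the dividing strip) achieves O(n log n).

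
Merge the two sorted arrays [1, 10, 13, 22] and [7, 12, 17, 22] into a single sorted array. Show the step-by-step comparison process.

Merging process:

Compare 1 vs 7: take 1 from left. Merged: [1]
Compare 10 vs 7: take 7 from right. Merged: [1, 7]
Compare 10 vs 12: take 10 from left. Merged: [1, 7, 10]
Compare 13 vs 12: take 12 from right. Merged: [1, 7, 10, 12]
Compare 13 vs 17: take 13 from left. Merged: [1, 7, 10, 12, 13]
Compare 22 vs 17: take 17 from right. Merged: [1, 7, 10, 12, 13, 17]
Compare 22 vs 22: take 22 from left. Merged: [1, 7, 10, 12, 13, 17, 22]
Append remaining from right: [22]. Merged: [1, 7, 10, 12, 13, 17, 22, 22]

Final merged array: [1, 7, 10, 12, 13, 17, 22, 22]
Total comparisons: 7

The merged array is [1, 7, 10, 12, 13, 17, 22, 22], requiring 7 comparisons. The merge step runs in O(n) time where n is the total number of elements.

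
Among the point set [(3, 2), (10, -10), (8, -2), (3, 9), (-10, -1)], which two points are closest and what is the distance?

Computing all pairwise distances among 5 points:

d((3, 2), (10, -10)) = 13.8924
d((3, 2), (8, -2)) = 6.4031 <-- minimum
d((3, 2), (3, 9)) = 7.0
d((3, 2), (-10, -1)) = 13.3417
d((10, -10), (8, -2)) = 8.2462
d((10, -10), (3, 9)) = 20.2485
d((10, -10), (-10, -1)) = 21.9317
d((8, -2), (3, 9)) = 12.083
d((8, -2), (-10, -1)) = 18.0278
d((3, 9), (-10, -1)) = 16.4012

Closest pair: (3, 2) and (8, -2) with distance 6.4031

The closest pair is (3, 2) and (8, -2) with Euclidean distance 6.4031. For 5 points, brute-force pairwise comparison is shown above. For large n, the divide-and-conquer algorithm (sort by x, recurse on halves, check the dividing strip) achieves O(n log n).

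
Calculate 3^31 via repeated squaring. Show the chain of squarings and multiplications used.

Computing 3^31 by squaring (build up from 3^1; each line after the first costs one multiplication):

3^1 = 3
3^2 = (3^1)^2 = 3^2 = 9
3^3 = 3 * 3^2 = 3 * 9 = 27
3^6 = (3^3)^2 = 27^2 = 729
3^7 = 3 * 3^6 = 3 * 729 = 2187
3^14 = (3^7)^2 = 2187^2 = 4782969
3^15 = 3 * 3^14 = 3 * 4782969 = 14348907
3^30 = (3^15)^2 = 14348907^2 = 205891132094649
3^31 = 3 * 3^30 = 3 * 205891132094649 = 617673396283947

Result: 617673396283947
Multiplications needed: 8 (8 lines after 3^1)

3^31 = 617673396283947. Using exponentiation by squaring, this requires 8 multiplications. The key idea: if the exponent is even, square the half-power; if odd, multiply by the base once.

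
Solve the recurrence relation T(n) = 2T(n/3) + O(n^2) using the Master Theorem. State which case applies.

Master Theorem for T(n) = 2T(n/3) + O(n^2):

a = 2, b = 3, c = 2
log_b(a) = log_3(2) = 0.6309

Case 3: c = 2 > log_3(2) = 0.6309
T(n) = O(n^2) = O(n^2)

For T(n) = 2T(n/3) + O(n^2): log_3(2) = 0.6309. This is Case 3 of the Master Theorem (c > log_b(a), work dominated by root), giving O(n^2).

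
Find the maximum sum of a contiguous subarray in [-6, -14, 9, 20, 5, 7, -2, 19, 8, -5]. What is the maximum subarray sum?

Using Kadane's algorithm on [-6, -14, 9, 20, 5, 7, -2, 19, 8, -5]:

Scanning through the array:
Position 1 (value -14): max_ending_here = -14, max_so_far = -6
Position 2 (value 9): max_ending_here = 9, max_so_far = 9
Position 3 (value 20): max_ending_here = 29, max_so_far = 29
Position 4 (value 5): max_ending_here = 34, max_so_far = 34
Position 5 (value 7): max_ending_here = 41, max_so_far = 41
Position 6 (value -2): max_ending_here = 39, max_so_far = 41
Position 7 (value 19): max_ending_here = 58, max_so_far = 58
Position 8 (value 8): max_ending_here = 66, max_so_far = 66
Position 9 (value -5): max_ending_here = 61, max_so_far = 66

Maximum subarray: [9, 20, 5, 7, -2, 19, 8]
Maximum sum: 66

The maximum subarray is [9, 20, 5, 7, -2, 19, 8] with sum 66. This subarray runs from index 2 to index 8.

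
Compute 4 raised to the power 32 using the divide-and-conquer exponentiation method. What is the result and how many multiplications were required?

Computing 4^32 by squaring (build up from 4^1; each line after the first costs one multiplication):

4^1 = 4
4^2 = (4^1)^2 = 4^2 = 16
4^4 = (4^2)^2 = 16^2 = 256
4^8 = (4^4)^2 = 256^2 = 65536
4^16 = (4^8)^2 = 65536^2 = 4294967296
4^32 = (4^16)^2 = 4294967296^2 = 18446744073709551616

Result: 18446744073709551616
Multiplications needed: 5 (5 lines after 4^1)

4^32 = 18446744073709551616. Using exponentiation by squaring, this requires 5 multiplications. The key idea: if the exponent is even, square the half-power; if odd, multiply by the base once.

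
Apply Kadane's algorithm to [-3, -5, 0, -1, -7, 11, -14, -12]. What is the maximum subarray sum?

Using Kadane's algorithm on [-3, -5, 0, -1, -7, 11, -14, -12]:

Scanning through the array:
Position 1 (value -5): max_ending_here = -5, max_so_far = -3
Position 2 (value 0): max_ending_here = 0, max_so_far = 0
Position 3 (value -1): max_ending_here = -1, max_so_far = 0
Position 4 (value -7): max_ending_here = -7, max_so_far = 0
Position 5 (value 11): max_ending_here = 11, max_so_far = 11
Position 6 (value -14): max_ending_here = -3, max_so_far = 11
Position 7 (value -12): max_ending_here = -12, max_so_far = 11

Maximum subarray: [11]
Maximum sum: 11

The maximum subarray is [11] with sum 11. This subarray runs from index 5 to index 5.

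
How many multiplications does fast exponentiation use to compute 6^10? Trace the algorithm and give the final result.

Computing 6^10 by squaring (build up from 6^1; each line after the first costs one multiplication):

6^1 = 6
6^2 = (6^1)^2 = 6^2 = 36
6^4 = (6^2)^2 = 36^2 = 1296
6^5 = 6 * 6^4 = 6 * 1296 = 7776
6^10 = (6^5)^2 = 7776^2 = 60466176

Result: 60466176
Multiplications needed: 4 (4 lines after 6^1)

6^10 = 60466176. Using exponentiation by squaring, this requires 4 multiplications. The key idea: if the exponent is even, square the half-power; if odd, multiply by the base once.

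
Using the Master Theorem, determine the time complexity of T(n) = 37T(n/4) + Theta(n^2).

Master Theorem for T(n) = 37T(n/4) + O(n^2):

a = 37, b = 4, c = 2
log_b(a) = log_4(37) = 2.6047

Case 1: c = 2 < log_4(37) = 2.6047
T(n) = O(n^(log_4 37))

For T(n) = 37T(n/4) + O(n^2): log_4(37) = 2.6047. This is Case 1 of the Master Theorem (c < log_b(a), work dominated by leaves), giving O(n^(log_4 37)).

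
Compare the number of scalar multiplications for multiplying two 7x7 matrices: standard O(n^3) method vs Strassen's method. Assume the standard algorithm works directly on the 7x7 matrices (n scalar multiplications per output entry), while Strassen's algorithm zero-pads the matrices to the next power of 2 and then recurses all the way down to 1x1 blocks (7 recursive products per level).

Matrix multiplication for 7x7 matrices:

Strassen's algorithm requires power-of-2 dimensions. Pad 7x7 to 8x8 (next power of 2).

Standard algorithm: 7^3 = 343 multiplications
Strassen's algorithm: 7^(log2(8)) = 7^3 = 343 multiplications
Savings: 343 - 343 = 0 multiplications

Standard: 343 multiplications (7^3). Strassen: 343 multiplications (7^3, after padding to 8x8). Strassen reduces 8 recursive multiplications to 7 at each level.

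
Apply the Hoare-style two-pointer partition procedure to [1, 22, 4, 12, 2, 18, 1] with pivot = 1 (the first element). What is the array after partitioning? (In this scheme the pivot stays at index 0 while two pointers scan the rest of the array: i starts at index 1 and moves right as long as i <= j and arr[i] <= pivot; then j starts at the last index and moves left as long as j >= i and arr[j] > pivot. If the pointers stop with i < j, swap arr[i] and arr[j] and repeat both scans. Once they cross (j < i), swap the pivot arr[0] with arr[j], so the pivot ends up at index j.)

Hoare-style two-pointer partition with pivot = 1:

Initial array: [1, 22, 4, 12, 2, 18, 1]

Pointers start at i = 1, j = 6.
i stops at index 1 (arr[1]=22 > 1), j stops at index 6 (arr[6]=1 <= 1): swap arr[1] and arr[6], array becomes [1, 1, 4, 12, 2, 18, 22]
i ends at 2, j ends at 1: the pointers have crossed (j < i), so scanning stops.

Swap pivot arr[0] with arr[1] to place pivot at position 1: [1, 1, 4, 12, 2, 18, 22]
Pivot position: 1

After partitioning with pivot 1, the array becomes [1, 1, 4, 12, 2, 18, 22]. The pivot is placed at index 1. All elements to the left of the pivot are <= 1, and all elements to the right are > 1.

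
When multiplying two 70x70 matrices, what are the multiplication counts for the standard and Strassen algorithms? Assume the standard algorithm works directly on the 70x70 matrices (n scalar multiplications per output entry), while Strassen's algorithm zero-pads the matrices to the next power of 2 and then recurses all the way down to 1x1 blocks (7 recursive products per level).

Matrix multiplication for 70x70 matrices:

Strassen's algorithm requires power-of-2 dimensions. Pad 70x70 to 128x128 (next power of 2).

Standard algorithm: 70^3 = 343000 multiplications
Strassen's algorithm: 7^(log2(128)) = 7^7 = 823543 multiplications
Difference: 343000 - 823543 = -480543 (Strassen uses MORE here due to padding overhead — for small or just-over-power-of-2 n, padding can outweigh the per-level savings)

Standard: 343000 multiplications (70^3). Strassen: 823543 multiplications (7^7, after padding to 128x128). Strassen reduces 8 recursive multiplications to 7 at each level.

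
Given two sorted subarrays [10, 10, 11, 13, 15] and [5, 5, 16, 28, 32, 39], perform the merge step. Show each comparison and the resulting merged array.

Merging process:

Compare 10 vs 5: take 5 from right. Merged: [5]
Compare 10 vs 5: take 5 from right. Merged: [5, 5]
Compare 10 vs 16: take 10 from left. Merged: [5, 5, 10]
Compare 10 vs 16: take 10 from left. Merged: [5, 5, 10, 10]
Compare 11 vs 16: take 11 from left. Merged: [5, 5, 10, 10, 11]
Compare 13 vs 16: take 13 from left. Merged: [5, 5, 10, 10, 11, 13]
Compare 15 vs 16: take 15 from left. Merged: [5, 5, 10, 10, 11, 13, 15]
Append remaining from right: [16, 28, 32, 39]. Merged: [5, 5, 10, 10, 11, 13, 15, 16, 28, 32, 39]

Final merged array: [5, 5, 10, 10, 11, 13, 15, 16, 28, 32, 39]
Total comparisons: 7

The merged array is [5, 5, 10, 10, 11, 13, 15, 16, 28, 32, 39], requiring 7 comparisons. The merge step runs in O(n) time where n is the total number of elements.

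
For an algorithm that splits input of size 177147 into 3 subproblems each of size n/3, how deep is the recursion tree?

For divide and conquer with division factor 3:

Problem sizes at each level:
Level 0: 177147
Level 1: 59049
Level 2: 19683
Level 3: 6561
Level 4: 2187
Level 5: 729
Level 6: 243
Level 7: 81
Level 8: 27
Level 9: 9
Level 10: 3
Level 11: 1

The root is level 0 and the size-1 base case is level 11 (the tree spans levels 0 through 11, i.e. 12 levels counting the root), so the depth is the number of divisions: log_3(177147) = 11

The recursion tree depth is log_3(177147) = 11. At each level, the problem size is divided by 3, so it takes 11 divisions to reduce to a base case of size 1. The algorithm makes 3 recursive calls at each level.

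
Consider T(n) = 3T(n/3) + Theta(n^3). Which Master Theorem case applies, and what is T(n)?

Master Theorem for T(n) = 3T(n/3) + O(n^3):

a = 3, b = 3, c = 3
log_b(a) = log_3(3) = 1.0000

Case 3: c = 3 > log_3(3) = 1.0000
T(n) = O(n^3) = O(n^3)

For T(n) = 3T(n/3) + O(n^3): log_3(3) = 1.0000. This is Case 3 of the Master Theorem (c > log_b(a), work dominated by root), giving O(n^3).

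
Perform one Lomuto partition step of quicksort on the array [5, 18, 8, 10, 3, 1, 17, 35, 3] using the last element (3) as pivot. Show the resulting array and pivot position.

Lomuto partition with pivot = 3:

Initial array: [5, 18, 8, 10, 3, 1, 17, 35, 3]

arr[0]=5 > 3: no swap
arr[1]=18 > 3: no swap
arr[2]=8 > 3: no swap
arr[3]=10 > 3: no swap
arr[4]=3 <= 3: swap with position 0, array becomes [3, 18, 8, 10, 5, 1, 17, 35, 3]
arr[5]=1 <= 3: swap with position 1, array becomes [3, 1, 8, 10, 5, 18, 17, 35, 3]
arr[6]=17 > 3: no swap
arr[7]=35 > 3: no swap

Place pivot at position 2: [3, 1, 3, 10, 5, 18, 17, 35, 8]
Pivot position: 2

After partitioning with pivot 3, the array becomes [3, 1, 3, 10, 5, 18, 17, 35, 8]. The pivot is placed at index 2. All elements to the left of the pivot are <= 3, and all elements to the right are > 3.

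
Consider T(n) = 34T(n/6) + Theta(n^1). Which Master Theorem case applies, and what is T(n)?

Master Theorem for T(n) = 34T(n/6) + O(n^1):

a = 34, b = 6, c = 1
log_b(a) = log_6(34) = 1.9681

Case 1: c = 1 < log_6(34) = 1.9681
T(n) = O(n^(log_6 34))

For T(n) = 34T(n/6) + O(n^1): log_6(34) = 1.9681. This is Case 1 of the Master Theorem (c < log_b(a), work dominated by leaves), giving O(n^(log_6 34)).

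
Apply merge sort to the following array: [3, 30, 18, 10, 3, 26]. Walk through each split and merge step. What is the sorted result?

Merge sort trace:

Split: [3, 30, 18, 10, 3, 26] -> [3, 30, 18] and [10, 3, 26]
  Split: [3, 30, 18] -> [3] and [30, 18]
    Split: [30, 18] -> [30] and [18]
    Merge: [30] + [18] -> [18, 30]
  Merge: [3] + [18, 30] -> [3, 18, 30]
  Split: [10, 3, 26] -> [10] and [3, 26]
    Split: [3, 26] -> [3] and [26]
    Merge: [3] + [26] -> [3, 26]
  Merge: [10] + [3, 26] -> [3, 10, 26]
Merge: [3, 18, 30] + [3, 10, 26] -> [3, 3, 10, 18, 26, 30]

Final sorted array: [3, 3, 10, 18, 26, 30]

The merge sort proceeds by recursively splitting the array and merging sorted halves.
After all merges, the sorted array is [3, 3, 10, 18, 26, 30].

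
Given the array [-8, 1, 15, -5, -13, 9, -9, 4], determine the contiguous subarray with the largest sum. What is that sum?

Using Kadane's algorithm on [-8, 1, 15, -5, -13, 9, -9, 4]:

Scanning through the array:
Position 1 (value 1): max_ending_here = 1, max_so_far = 1
Position 2 (value 15): max_ending_here = 16, max_so_far = 16
Position 3 (value -5): max_ending_here = 11, max_so_far = 16
Position 4 (value -13): max_ending_here = -2, max_so_far = 16
Position 5 (value 9): max_ending_here = 9, max_so_far = 16
Position 6 (value -9): max_ending_here = 0, max_so_far = 16
Position 7 (value 4): max_ending_here = 4, max_so_far = 16

Maximum subarray: [1, 15]
Maximum sum: 16

The maximum subarray is [1, 15] with sum 16. This subarray runs from index 1 to index 2.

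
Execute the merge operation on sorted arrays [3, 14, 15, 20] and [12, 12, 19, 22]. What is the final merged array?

Merging process:

Compare 3 vs 12: take 3 from left. Merged: [3]
Compare 14 vs 12: take 12 from right. Merged: [3, 12]
Compare 14 vs 12: take 12 from right. Merged: [3, 12, 12]
Compare 14 vs 19: take 14 from left. Merged: [3, 12, 12, 14]
Compare 15 vs 19: take 15 from left. Merged: [3, 12, 12, 14, 15]
Compare 20 vs 19: take 19 from right. Merged: [3, 12, 12, 14, 15, 19]
Compare 20 vs 22: take 20 from left. Merged: [3, 12, 12, 14, 15, 19, 20]
Append remaining from right: [22]. Merged: [3, 12, 12, 14, 15, 19, 20, 22]

Final merged array: [3, 12, 12, 14, 15, 19, 20, 22]
Total comparisons: 7

The merged array is [3, 12, 12, 14, 15, 19, 20, 22], requiring 7 comparisons. The merge step runs in O(n) time where n is the total number of elements.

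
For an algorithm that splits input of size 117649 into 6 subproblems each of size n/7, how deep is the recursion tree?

For divide and conquer with division factor 7:

Problem sizes at each level:
Level 0: 117649
Level 1: 16807
Level 2: 2401
Level 3: 343
Level 4: 49
Level 5: 7
Level 6: 1

The root is level 0 and the size-1 base case is level 6 (the tree spans levels 0 through 6, i.e. 7 levels counting the root), so the depth is the number of divisions: log_7(117649) = 6

The recursion tree depth is log_7(117649) = 6. At each level, the problem size is divided by 7, so it takes 6 divisions to reduce to a base case of size 1. The algorithm makes 6 recursive calls at each level.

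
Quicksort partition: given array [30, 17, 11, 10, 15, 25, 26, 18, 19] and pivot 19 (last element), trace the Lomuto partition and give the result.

Lomuto partition with pivot = 19:

Initial array: [30, 17, 11, 10, 15, 25, 26, 18, 19]

arr[0]=30 > 19: no swap
arr[1]=17 <= 19: swap with position 0, array becomes [17, 30, 11, 10, 15, 25, 26, 18, 19]
arr[2]=11 <= 19: swap with position 1, array becomes [17, 11, 30, 10, 15, 25, 26, 18, 19]
arr[3]=10 <= 19: swap with position 2, array becomes [17, 11, 10, 30, 15, 25, 26, 18, 19]
arr[4]=15 <= 19: swap with position 3, array becomes [17, 11, 10, 15, 30, 25, 26, 18, 19]
arr[5]=25 > 19: no swap
arr[6]=26 > 19: no swap
arr[7]=18 <= 19: swap with position 4, array becomes [17, 11, 10, 15, 18, 25, 26, 30, 19]

Place pivot at position 5: [17, 11, 10, 15, 18, 19, 26, 30, 25]
Pivot position: 5

After partitioning with pivot 19, the array becomes [17, 11, 10, 15, 18, 19, 26, 30, 25]. The pivot is placed at index 5. All elements to the left of the pivot are <= 19, and all elements to the right are > 19.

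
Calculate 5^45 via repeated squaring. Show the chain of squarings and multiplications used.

Computing 5^45 by squaring (build up from 5^1; each line after the first costs one multiplication):

5^1 = 5
5^2 = (5^1)^2 = 5^2 = 25
5^4 = (5^2)^2 = 25^2 = 625
5^5 = 5 * 5^4 = 5 * 625 = 3125
5^10 = (5^5)^2 = 3125^2 = 9765625
5^11 = 5 * 5^10 = 5 * 9765625 = 48828125
5^22 = (5^11)^2 = 48828125^2 = 2384185791015625
5^44 = (5^22)^2 = 2384185791015625^2 = 5684341886080801486968994140625
5^45 = 5 * 5^44 = 5 * 5684341886080801486968994140625 = 28421709430404007434844970703125

Result: 28421709430404007434844970703125
Multiplications needed: 8 (8 lines after 5^1)

5^45 = 28421709430404007434844970703125. Using exponentiation by squaring, this requires 8 multiplications. The key idea: if the exponent is even, square the half-power; if odd, multiply by the base once.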